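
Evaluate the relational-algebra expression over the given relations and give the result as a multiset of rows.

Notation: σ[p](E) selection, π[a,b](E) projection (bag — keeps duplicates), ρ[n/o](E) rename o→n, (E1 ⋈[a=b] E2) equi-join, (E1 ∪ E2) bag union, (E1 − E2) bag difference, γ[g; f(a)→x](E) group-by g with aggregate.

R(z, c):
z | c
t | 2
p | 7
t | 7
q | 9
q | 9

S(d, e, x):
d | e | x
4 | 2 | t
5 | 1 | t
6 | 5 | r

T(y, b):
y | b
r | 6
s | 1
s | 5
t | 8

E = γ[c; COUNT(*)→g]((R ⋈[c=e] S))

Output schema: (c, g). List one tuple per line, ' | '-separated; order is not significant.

Stepwise |·|:
  R → 5
  S → 3
  (R ⋈[c=e] S) → 1
  γ[c; COUNT(*)→g]((R ⋈[c=e] S)) → 1

== RESULT ==
c | g
2 | 1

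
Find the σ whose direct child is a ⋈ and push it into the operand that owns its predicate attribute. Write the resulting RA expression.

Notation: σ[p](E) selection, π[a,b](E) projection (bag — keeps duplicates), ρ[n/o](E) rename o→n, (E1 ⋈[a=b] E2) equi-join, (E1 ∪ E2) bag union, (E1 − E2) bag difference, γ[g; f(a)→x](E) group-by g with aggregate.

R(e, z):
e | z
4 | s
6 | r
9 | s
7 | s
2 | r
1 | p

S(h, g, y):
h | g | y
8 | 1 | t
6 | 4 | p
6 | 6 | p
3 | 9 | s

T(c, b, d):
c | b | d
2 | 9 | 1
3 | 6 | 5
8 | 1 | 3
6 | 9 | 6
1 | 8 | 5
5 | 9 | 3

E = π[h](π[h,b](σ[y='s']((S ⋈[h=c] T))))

σ filters on y, owned by the left side.
E' = π[h](π[h,b]((σ[y='s'](S) ⋈[h=c] T)))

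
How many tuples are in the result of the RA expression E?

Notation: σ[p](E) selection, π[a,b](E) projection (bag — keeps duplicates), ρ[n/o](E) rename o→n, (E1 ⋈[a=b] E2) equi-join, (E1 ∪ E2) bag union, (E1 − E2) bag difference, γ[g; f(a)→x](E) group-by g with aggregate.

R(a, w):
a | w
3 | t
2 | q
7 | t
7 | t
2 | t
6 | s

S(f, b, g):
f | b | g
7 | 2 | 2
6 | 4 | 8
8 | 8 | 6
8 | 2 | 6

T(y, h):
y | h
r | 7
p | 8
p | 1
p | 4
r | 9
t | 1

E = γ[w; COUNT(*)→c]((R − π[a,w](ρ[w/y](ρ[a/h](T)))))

Per-node cardinality:
  R → 6
  T → 6
  ρ[a/h](T) → 6
  ρ[w/y](ρ[a/h](T)) → 6
  π[a,w](ρ[w/y](ρ[a/h](T))) → 6
  (R − π[a,w](ρ[w/y](ρ[a/h](T)))) → 6
  γ[w; COUNT(*)→c]((R − π[a,w](ρ[w/y](ρ[a/h](T))))) → 3

|E| = 3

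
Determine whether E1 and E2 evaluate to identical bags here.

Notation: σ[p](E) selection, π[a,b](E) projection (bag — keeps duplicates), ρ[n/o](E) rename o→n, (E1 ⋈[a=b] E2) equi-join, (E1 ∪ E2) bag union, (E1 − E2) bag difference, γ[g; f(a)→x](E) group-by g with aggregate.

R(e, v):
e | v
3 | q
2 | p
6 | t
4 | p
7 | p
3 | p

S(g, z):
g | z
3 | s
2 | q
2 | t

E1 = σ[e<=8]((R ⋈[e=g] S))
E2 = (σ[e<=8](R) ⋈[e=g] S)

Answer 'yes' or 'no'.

E1 stepwise |·|:
  R → 6
  S → 3
  (R ⋈[e=g] S) → 4
  σ[e<=8]((R ⋈[e=g] S)) → 4
E2 stepwise |·|:
  R → 6
  σ[e<=8](R) → 6
  S → 3
  (σ[e<=8](R) ⋈[e=g] S) → 4

E1 and E2 produce the same multiset:
e | v | g | z
2 | p | 2 | q
2 | p | 2 | t
3 | p | 3 | s
3 | q | 3 | s

yes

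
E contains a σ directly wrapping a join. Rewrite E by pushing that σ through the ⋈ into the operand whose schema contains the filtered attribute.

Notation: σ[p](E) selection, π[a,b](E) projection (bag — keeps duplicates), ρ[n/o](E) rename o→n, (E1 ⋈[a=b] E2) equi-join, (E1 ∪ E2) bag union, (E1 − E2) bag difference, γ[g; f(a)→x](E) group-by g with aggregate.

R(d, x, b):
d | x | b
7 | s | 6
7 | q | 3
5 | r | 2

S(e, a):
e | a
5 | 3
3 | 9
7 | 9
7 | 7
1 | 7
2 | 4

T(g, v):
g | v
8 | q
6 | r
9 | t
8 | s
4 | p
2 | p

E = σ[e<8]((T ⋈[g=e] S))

σ filters on e, owned by the right side.
E' = (T ⋈[g=e] σ[e<8](S))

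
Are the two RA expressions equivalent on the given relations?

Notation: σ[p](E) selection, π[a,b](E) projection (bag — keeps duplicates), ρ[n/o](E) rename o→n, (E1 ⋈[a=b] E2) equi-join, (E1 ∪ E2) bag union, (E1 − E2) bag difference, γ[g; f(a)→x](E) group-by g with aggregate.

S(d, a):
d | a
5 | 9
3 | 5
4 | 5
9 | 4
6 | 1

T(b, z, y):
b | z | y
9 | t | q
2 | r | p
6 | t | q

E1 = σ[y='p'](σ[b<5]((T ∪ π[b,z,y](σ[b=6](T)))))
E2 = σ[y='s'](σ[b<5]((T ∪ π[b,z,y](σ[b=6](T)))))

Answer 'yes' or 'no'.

E1 row counts bottom-up:
  T → 3
  T → 3
  σ[b=6](T) → 1
  π[b,z,y](σ[b=6](T)) → 1
  (T ∪ π[b,z,y](σ[b=6](T))) → 4
  σ[b<5]((T ∪ π[b,z,y](σ[b=6](T)))) → 1
  σ[y='p'](σ[b<5]((T ∪ π[b,z,y](σ[b=6](T))))) → 1
E2 row counts bottom-up:
  T → 3
  T → 3
  σ[b=6](T) → 1
  π[b,z,y](σ[b=6](T)) → 1
  (T ∪ π[b,z,y](σ[b=6](T))) → 4
  σ[b<5]((T ∪ π[b,z,y](σ[b=6](T)))) → 1
  σ[y='s'](σ[b<5]((T ∪ π[b,z,y](σ[b=6](T))))) → 0

E1 result:
b | z | y
2 | r | p
E2 result:
b | z | y
(0 rows)
Witness: (2, 'r', 'p') appears 1× in E1 but 0× in E2.

no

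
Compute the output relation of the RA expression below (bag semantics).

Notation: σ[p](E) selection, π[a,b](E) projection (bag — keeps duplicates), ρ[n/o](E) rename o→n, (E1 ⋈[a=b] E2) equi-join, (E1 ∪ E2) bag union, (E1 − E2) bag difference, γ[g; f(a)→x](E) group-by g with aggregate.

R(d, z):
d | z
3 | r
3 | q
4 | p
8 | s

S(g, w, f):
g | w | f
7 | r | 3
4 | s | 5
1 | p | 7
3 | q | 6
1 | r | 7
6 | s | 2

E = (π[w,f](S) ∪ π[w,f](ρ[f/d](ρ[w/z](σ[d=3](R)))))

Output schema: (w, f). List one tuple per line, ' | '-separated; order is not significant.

Per-node cardinality:
  S → 6
  π[w,f](S) → 6
  R → 4
  σ[d=3](R) → 2
  ρ[w/z](σ[d=3](R)) → 2
  ρ[f/d](ρ[w/z](σ[d=3](R))) → 2
  π[w,f](ρ[f/d](ρ[w/z](σ[d=3](R)))) → 2
  (π[w,f](S) ∪ π[w,f](ρ[f/d](ρ[w/z](σ[d=3](R))))) → 8

== RESULT ==
w | f
p | 7
q | 3
q | 6
r | 3
r | 3
r | 7
s | 2
s | 5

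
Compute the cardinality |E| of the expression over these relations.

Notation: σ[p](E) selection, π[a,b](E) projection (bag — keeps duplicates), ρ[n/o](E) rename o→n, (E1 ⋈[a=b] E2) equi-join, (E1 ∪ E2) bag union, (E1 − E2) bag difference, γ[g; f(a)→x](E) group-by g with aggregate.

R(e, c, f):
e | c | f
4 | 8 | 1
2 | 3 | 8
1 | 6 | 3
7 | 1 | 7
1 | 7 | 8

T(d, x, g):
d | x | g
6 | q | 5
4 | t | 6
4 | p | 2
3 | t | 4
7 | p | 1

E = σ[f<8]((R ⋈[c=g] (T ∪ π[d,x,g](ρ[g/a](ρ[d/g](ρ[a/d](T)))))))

Subexpression sizes:
  R → 5
  T → 5
  T → 5
  ρ[a/d](T) → 5
  ρ[d/g](ρ[a/d](T)) → 5
  ρ[g/a](ρ[d/g](ρ[a/d](T))) → 5
  π[d,x,g](ρ[g/a](ρ[d/g](ρ[a/d](T)))) → 5
  (T ∪ π[d,x,g](ρ[g/a](ρ[d/g](ρ[a/d](T))))) → 10
  (R ⋈[c=g] (T ∪ π[d,x,g](ρ[g/a](ρ[d/g](ρ[a/d](T)))))) → 5
  σ[f<8]((R ⋈[c=g] (T ∪ π[d,x,g](ρ[g/a](ρ[d/g](ρ[a/d](T))))))) → 3

|E| = 3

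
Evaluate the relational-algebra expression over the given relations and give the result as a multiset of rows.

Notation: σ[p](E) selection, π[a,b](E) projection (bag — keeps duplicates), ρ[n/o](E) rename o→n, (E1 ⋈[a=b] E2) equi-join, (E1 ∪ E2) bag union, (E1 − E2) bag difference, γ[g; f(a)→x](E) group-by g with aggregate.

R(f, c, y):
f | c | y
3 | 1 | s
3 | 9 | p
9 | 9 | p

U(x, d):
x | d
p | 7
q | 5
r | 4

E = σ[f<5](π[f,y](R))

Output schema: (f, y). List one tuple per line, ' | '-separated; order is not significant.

Per-node cardinality:
  R → 3
  π[f,y](R) → 3
  σ[f<5](π[f,y](R)) → 2

== RESULT ==
f | y
3 | p
3 | s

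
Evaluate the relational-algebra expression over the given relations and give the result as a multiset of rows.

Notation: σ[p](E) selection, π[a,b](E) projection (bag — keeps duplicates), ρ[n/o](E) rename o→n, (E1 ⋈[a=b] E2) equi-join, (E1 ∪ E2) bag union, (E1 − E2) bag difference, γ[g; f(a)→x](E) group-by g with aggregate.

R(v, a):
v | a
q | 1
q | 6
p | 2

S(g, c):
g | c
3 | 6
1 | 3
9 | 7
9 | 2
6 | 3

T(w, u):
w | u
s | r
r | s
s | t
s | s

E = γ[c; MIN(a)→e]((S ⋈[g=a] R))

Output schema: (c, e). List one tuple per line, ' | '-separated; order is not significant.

Row counts bottom-up:
  S → 5
  R → 3
  (S ⋈[g=a] R) → 2
  γ[c; MIN(a)→e]((S ⋈[g=a] R)) → 1

== RESULT ==
c | e
3 | 1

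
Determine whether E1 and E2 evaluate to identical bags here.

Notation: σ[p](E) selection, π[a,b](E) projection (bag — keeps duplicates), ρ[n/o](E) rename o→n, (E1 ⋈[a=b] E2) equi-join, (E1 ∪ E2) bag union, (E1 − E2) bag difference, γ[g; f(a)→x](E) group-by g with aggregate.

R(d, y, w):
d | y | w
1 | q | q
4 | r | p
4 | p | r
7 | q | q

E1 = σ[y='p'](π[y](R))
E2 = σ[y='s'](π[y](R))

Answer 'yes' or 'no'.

E1 stepwise |·|:
  R → 4
  π[y](R) → 4
  σ[y='p'](π[y](R)) → 1
E2 stepwise |·|:
  R → 4
  π[y](R) → 4
  σ[y='s'](π[y](R)) → 0

E1 result:
y
p
E2 result:
y
(0 rows)
Witness: ('p',) appears 1× in E1 but 0× in E2.

no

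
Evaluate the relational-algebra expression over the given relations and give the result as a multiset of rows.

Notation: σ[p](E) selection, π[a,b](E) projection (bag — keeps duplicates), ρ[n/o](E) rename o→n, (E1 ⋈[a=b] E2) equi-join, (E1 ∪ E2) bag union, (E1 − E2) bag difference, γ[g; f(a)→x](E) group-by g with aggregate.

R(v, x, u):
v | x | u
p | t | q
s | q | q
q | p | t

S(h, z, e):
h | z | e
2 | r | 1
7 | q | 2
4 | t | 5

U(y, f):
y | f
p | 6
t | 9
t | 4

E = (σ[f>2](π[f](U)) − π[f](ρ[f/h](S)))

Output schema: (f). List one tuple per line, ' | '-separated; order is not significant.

Subexpression sizes:
  U → 3
  π[f](U) → 3
  σ[f>2](π[f](U)) → 3
  S → 3
  ρ[f/h](S) → 3
  π[f](ρ[f/h](S)) → 3
  (σ[f>2](π[f](U)) − π[f](ρ[f/h](S))) → 2

== RESULT ==
f
6
9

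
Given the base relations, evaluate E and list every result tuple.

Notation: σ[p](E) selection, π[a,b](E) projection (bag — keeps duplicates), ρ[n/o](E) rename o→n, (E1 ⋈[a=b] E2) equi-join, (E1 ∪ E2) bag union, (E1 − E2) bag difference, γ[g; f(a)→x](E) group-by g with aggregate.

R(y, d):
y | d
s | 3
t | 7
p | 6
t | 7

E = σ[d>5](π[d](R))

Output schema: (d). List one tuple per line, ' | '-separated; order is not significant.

Row counts bottom-up:
  R → 4
  π[d](R) → 4
  σ[d>5](π[d](R)) → 3

== RESULT ==
d
6
7
7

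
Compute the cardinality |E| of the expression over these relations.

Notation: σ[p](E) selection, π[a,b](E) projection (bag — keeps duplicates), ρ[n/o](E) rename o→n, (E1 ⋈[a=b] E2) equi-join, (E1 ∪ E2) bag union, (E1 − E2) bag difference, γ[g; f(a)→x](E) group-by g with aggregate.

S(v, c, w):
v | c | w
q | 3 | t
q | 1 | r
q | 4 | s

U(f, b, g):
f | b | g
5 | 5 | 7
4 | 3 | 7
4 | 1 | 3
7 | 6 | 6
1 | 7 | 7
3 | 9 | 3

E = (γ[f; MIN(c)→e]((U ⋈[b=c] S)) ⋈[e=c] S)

Row counts bottom-up:
  U → 6
  S → 3
  (U ⋈[b=c] S) → 2
  γ[f; MIN(c)→e]((U ⋈[b=c] S)) → 1
  S → 3
  (γ[f; MIN(c)→e]((U ⋈[b=c] S)) ⋈[e=c] S) → 1

|E| = 1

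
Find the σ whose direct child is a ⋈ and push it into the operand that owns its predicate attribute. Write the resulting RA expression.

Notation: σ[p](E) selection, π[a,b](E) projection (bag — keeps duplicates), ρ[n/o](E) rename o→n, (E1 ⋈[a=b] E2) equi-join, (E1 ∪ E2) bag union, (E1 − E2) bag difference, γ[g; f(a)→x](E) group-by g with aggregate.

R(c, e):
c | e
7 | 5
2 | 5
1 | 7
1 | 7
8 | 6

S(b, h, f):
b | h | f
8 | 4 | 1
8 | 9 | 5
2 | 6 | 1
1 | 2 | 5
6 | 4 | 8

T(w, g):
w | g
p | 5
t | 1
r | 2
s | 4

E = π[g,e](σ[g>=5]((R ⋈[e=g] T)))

σ filters on g, owned by the right side.
E' = π[g,e]((R ⋈[e=g] σ[g>=5](T)))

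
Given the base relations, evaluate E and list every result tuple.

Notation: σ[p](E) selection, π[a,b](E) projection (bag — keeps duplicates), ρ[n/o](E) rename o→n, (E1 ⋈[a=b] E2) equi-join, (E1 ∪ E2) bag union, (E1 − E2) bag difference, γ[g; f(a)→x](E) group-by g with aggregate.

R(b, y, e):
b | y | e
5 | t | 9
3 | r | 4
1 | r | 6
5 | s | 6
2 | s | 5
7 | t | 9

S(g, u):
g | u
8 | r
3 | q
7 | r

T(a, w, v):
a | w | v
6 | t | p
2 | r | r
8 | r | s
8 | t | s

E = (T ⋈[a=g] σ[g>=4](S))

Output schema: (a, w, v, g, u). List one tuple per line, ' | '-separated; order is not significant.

Subexpression sizes:
  T → 4
  S → 3
  σ[g>=4](S) → 2
  (T ⋈[a=g] σ[g>=4](S)) → 2

== RESULT ==
a | w | v | g | u
8 | r | s | 8 | r
8 | t | s | 8 | r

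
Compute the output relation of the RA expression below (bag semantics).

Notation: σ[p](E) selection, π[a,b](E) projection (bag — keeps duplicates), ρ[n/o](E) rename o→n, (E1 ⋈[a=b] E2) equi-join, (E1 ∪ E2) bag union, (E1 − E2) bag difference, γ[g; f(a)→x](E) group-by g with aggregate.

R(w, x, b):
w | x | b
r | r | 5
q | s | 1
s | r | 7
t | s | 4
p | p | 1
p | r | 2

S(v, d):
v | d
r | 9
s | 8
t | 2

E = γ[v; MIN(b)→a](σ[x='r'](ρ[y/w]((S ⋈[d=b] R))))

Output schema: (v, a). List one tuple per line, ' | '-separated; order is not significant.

Subexpression sizes:
  S → 3
  R → 6
  (S ⋈[d=b] R) → 1
  ρ[y/w]((S ⋈[d=b] R)) → 1
  σ[x='r'](ρ[y/w]((S ⋈[d=b] R))) → 1
  γ[v; MIN(b)→a](σ[x='r'](ρ[y/w]((S ⋈[d=b] R)))) → 1

== RESULT ==
v | a
t | 2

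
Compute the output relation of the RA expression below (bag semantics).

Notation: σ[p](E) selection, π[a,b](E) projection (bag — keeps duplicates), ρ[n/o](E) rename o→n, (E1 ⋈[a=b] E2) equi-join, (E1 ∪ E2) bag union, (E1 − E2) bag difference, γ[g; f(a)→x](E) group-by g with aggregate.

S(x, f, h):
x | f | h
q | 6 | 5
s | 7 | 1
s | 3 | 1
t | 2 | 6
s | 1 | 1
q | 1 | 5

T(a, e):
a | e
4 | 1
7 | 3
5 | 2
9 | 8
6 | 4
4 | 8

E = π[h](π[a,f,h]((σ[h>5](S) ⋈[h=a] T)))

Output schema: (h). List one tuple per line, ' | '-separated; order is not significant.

Subexpression sizes:
  S → 6
  σ[h>5](S) → 1
  T → 6
  (σ[h>5](S) ⋈[h=a] T) → 1
  π[a,f,h]((σ[h>5](S) ⋈[h=a] T)) → 1
  π[h](π[a,f,h]((σ[h>5](S) ⋈[h=a] T))) → 1

== RESULT ==
h
6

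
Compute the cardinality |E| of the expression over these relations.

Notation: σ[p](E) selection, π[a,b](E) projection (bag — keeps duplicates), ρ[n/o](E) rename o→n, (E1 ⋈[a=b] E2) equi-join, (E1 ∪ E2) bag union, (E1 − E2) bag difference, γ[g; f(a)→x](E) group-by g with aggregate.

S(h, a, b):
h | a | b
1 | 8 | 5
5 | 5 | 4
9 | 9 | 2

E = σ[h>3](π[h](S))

Row counts bottom-up:
  S → 3
  π[h](S) → 3
  σ[h>3](π[h](S)) → 2

|E| = 2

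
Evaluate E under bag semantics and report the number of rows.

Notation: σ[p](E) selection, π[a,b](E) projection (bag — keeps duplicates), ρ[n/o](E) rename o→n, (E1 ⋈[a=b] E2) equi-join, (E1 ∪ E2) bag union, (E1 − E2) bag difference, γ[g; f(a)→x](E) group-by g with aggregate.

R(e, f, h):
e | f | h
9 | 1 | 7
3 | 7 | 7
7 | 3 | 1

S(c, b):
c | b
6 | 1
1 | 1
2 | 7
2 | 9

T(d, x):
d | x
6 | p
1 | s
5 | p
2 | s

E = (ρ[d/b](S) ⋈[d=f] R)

Stepwise |·|:
  S → 4
  ρ[d/b](S) → 4
  R → 3
  (ρ[d/b](S) ⋈[d=f] R) → 3

|E| = 3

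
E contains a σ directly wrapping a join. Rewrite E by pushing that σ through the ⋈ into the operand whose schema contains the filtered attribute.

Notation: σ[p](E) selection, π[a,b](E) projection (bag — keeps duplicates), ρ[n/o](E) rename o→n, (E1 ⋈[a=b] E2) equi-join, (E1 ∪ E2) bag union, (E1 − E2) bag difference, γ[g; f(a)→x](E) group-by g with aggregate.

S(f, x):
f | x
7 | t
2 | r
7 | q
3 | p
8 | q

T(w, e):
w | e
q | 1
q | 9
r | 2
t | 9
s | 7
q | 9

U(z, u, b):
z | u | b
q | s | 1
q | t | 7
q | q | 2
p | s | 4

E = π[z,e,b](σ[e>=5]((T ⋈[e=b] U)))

σ filters on e, owned by the left side.
E' = π[z,e,b]((σ[e>=5](T) ⋈[e=b] U))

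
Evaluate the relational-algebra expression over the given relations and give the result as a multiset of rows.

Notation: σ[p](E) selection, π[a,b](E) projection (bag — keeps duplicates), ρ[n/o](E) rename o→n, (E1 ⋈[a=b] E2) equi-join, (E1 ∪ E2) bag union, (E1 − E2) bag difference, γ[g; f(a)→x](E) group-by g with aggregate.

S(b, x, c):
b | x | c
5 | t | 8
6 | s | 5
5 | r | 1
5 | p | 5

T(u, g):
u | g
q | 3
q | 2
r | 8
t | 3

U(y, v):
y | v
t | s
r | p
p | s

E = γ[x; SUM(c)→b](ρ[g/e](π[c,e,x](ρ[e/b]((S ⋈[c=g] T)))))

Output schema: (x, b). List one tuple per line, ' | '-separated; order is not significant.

Row counts bottom-up:
  S → 4
  T → 4
  (S ⋈[c=g] T) → 1
  ρ[e/b]((S ⋈[c=g] T)) → 1
  π[c,e,x](ρ[e/b]((S ⋈[c=g] T))) → 1
  ρ[g/e](π[c,e,x](ρ[e/b]((S ⋈[c=g] T)))) → 1
  γ[x; SUM(c)→b](ρ[g/e](π[c,e,x](ρ[e/b]((S ⋈[c=g] T))))) → 1

== RESULT ==
x | b
t | 8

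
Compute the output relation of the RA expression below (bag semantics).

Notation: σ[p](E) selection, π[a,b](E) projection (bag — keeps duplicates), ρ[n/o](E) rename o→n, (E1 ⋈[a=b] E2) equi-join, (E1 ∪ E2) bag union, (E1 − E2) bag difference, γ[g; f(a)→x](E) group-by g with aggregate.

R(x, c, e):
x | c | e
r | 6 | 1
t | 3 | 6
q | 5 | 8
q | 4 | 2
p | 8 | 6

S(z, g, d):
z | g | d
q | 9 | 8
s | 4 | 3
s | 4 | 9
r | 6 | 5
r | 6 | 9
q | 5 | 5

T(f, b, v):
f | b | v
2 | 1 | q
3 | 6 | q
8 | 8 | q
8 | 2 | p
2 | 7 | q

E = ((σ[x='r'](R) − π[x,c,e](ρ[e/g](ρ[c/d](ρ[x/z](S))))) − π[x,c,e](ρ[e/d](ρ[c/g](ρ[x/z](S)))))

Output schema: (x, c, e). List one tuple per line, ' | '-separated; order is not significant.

Stepwise |·|:
  R → 5
  σ[x='r'](R) → 1
  S → 6
  ρ[x/z](S) → 6
  ρ[c/d](ρ[x/z](S)) → 6
  ρ[e/g](ρ[c/d](ρ[x/z](S))) → 6
  π[x,c,e](ρ[e/g](ρ[c/d](ρ[x/z](S)))) → 6
  (σ[x='r'](R) − π[x,c,e](ρ[e/g](ρ[c/d](ρ[x/z](S))))) → 1
  S → 6
  ρ[x/z](S) → 6
  ρ[c/g](ρ[x/z](S)) → 6
  ρ[e/d](ρ[c/g](ρ[x/z](S))) → 6
  π[x,c,e](ρ[e/d](ρ[c/g](ρ[x/z](S)))) → 6
  ((σ[x='r'](R) − π[x,c,e](ρ[e/g](ρ[c/d](ρ[x/z](S))))) − π[x,c,e](ρ[e/d](ρ[c/g](ρ[x/z](S))))) → 1

== RESULT ==
x | c | e
r | 6 | 1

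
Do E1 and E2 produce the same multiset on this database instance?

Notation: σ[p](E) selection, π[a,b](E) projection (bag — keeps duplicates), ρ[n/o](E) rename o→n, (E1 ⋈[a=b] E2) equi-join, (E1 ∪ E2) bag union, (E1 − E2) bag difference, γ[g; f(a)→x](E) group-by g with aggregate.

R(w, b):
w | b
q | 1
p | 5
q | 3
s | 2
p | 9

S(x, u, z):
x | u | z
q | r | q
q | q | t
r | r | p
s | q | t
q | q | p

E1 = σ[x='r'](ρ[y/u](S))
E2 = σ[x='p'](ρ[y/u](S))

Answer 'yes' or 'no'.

E1 stepwise |·|:
  S → 5
  ρ[y/u](S) → 5
  σ[x='r'](ρ[y/u](S)) → 1
E2 stepwise |·|:
  S → 5
  ρ[y/u](S) → 5
  σ[x='p'](ρ[y/u](S)) → 0

E1 result:
x | y | z
r | r | p
E2 result:
x | y | z
(0 rows)
Witness: ('r', 'r', 'p') appears 1× in E1 but 0× in E2.

no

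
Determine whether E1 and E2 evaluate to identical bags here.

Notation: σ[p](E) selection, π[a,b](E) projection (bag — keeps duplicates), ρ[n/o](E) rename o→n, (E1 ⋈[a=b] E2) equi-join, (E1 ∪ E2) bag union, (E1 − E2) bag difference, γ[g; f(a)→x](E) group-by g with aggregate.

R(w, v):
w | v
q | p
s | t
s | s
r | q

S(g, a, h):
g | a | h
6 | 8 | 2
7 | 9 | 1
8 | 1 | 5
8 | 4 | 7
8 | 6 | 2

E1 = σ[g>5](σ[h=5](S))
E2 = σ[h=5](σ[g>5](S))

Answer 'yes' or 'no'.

E1 per-node cardinality:
  S → 5
  σ[h=5](S) → 1
  σ[g>5](σ[h=5](S)) → 1
E2 per-node cardinality:
  S → 5
  σ[g>5](S) → 5
  σ[h=5](σ[g>5](S)) → 1

E1 and E2 produce the same multiset:
g | a | h
8 | 1 | 5

yes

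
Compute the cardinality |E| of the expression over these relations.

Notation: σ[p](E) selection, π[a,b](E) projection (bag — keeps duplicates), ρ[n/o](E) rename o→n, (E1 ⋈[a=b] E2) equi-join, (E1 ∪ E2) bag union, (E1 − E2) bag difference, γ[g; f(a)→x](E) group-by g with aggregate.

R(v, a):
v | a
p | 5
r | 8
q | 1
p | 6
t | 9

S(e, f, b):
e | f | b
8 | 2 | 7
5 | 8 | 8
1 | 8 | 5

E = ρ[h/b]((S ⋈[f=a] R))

Subexpression sizes:
  S → 3
  R → 5
  (S ⋈[f=a] R) → 2
  ρ[h/b]((S ⋈[f=a] R)) → 2

|E| = 2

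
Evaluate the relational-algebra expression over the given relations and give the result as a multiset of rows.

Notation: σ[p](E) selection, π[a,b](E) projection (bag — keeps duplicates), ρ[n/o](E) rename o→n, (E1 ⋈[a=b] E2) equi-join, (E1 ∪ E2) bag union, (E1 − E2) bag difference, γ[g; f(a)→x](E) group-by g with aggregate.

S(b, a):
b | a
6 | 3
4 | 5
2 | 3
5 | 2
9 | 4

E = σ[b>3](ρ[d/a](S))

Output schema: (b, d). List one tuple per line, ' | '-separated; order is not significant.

Subexpression sizes:
  S → 5
  ρ[d/a](S) → 5
  σ[b>3](ρ[d/a](S)) → 4

== RESULT ==
b | d
4 | 5
5 | 2
6 | 3
9 | 4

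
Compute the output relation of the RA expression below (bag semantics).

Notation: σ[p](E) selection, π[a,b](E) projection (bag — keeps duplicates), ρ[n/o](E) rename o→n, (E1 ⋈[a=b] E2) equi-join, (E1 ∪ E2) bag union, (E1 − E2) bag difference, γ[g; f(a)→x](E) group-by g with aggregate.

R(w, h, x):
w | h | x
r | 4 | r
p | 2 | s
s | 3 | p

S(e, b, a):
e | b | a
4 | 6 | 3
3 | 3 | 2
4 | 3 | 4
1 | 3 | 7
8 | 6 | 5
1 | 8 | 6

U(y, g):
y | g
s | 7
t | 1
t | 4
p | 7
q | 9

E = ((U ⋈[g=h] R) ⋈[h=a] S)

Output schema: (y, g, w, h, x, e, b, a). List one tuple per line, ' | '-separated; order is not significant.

Per-node cardinality:
  U → 5
  R → 3
  (U ⋈[g=h] R) → 1
  S → 6
  ((U ⋈[g=h] R) ⋈[h=a] S) → 1

== RESULT ==
y | g | w | h | x | e | b | a
t | 4 | r | 4 | r | 4 | 3 | 4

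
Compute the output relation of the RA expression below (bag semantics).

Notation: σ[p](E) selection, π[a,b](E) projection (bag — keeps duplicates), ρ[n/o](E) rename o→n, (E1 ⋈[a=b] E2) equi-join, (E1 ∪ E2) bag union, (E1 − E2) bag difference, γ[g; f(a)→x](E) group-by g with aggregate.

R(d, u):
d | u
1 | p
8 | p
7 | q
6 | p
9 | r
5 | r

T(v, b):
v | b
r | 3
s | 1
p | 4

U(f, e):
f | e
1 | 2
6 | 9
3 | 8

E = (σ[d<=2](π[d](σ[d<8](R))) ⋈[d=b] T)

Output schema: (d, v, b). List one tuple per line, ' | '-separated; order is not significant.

Row counts bottom-up:
  R → 6
  σ[d<8](R) → 4
  π[d](σ[d<8](R)) → 4
  σ[d<=2](π[d](σ[d<8](R))) → 1
  T → 3
  (σ[d<=2](π[d](σ[d<8](R))) ⋈[d=b] T) → 1

== RESULT ==
d | v | b
1 | s | 1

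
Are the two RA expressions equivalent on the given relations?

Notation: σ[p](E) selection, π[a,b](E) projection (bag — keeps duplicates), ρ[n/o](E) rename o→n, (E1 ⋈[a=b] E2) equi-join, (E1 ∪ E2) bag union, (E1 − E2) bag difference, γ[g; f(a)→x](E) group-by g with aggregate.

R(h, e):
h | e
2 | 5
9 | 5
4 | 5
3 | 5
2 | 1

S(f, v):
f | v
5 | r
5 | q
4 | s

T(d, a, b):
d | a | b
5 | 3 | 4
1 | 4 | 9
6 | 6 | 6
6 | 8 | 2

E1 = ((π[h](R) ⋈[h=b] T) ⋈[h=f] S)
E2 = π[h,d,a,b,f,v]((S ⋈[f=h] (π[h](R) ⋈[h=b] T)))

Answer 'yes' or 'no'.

E1 row counts bottom-up:
  R → 5
  π[h](R) → 5
  T → 4
  (π[h](R) ⋈[h=b] T) → 4
  S → 3
  ((π[h](R) ⋈[h=b] T) ⋈[h=f] S) → 1
E2 row counts bottom-up:
  S → 3
  R → 5
  π[h](R) → 5
  T → 4
  (π[h](R) ⋈[h=b] T) → 4
  (S ⋈[f=h] (π[h](R) ⋈[h=b] T)) → 1
  π[h,d,a,b,f,v]((S ⋈[f=h] (π[h](R) ⋈[h=b] T))) → 1

E1 and E2 produce the same multiset:
h | d | a | b | f | v
4 | 5 | 3 | 4 | 4 | s

yes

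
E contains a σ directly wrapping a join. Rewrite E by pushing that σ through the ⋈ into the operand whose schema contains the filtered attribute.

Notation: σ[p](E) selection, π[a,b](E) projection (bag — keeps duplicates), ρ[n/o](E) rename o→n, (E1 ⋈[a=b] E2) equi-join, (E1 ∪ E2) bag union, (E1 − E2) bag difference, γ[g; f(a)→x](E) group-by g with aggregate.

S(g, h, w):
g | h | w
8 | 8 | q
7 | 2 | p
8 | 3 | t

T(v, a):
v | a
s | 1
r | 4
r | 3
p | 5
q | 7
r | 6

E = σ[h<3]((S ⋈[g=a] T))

σ filters on h, owned by the left side.
E' = (σ[h<3](S) ⋈[g=a] T)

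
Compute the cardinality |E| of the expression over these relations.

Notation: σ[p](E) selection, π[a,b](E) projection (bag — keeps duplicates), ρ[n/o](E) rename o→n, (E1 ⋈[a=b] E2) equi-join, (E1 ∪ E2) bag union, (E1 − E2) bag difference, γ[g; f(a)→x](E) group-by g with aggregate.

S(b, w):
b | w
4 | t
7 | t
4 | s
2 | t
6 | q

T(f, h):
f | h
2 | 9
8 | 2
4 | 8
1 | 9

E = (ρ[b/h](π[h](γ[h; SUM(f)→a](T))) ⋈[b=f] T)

Per-node cardinality:
  T → 4
  γ[h; SUM(f)→a](T) → 3
  π[h](γ[h; SUM(f)→a](T)) → 3
  ρ[b/h](π[h](γ[h; SUM(f)→a](T))) → 3
  T → 4
  (ρ[b/h](π[h](γ[h; SUM(f)→a](T))) ⋈[b=f] T) → 2

|E| = 2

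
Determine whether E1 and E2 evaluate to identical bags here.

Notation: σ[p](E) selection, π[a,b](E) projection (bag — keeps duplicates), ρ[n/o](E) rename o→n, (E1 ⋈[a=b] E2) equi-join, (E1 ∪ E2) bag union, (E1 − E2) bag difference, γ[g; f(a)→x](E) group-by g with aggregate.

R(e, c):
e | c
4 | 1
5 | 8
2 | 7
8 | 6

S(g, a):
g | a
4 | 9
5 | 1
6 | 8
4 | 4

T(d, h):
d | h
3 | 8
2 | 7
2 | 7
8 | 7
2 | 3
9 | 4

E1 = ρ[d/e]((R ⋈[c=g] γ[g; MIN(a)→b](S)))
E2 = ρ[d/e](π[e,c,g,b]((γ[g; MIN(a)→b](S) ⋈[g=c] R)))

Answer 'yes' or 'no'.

E1 subexpression sizes:
  R → 4
  S → 4
  γ[g; MIN(a)→b](S) → 3
  (R ⋈[c=g] γ[g; MIN(a)→b](S)) → 1
  ρ[d/e]((R ⋈[c=g] γ[g; MIN(a)→b](S))) → 1
E2 subexpression sizes:
  S → 4
  γ[g; MIN(a)→b](S) → 3
  R → 4
  (γ[g; MIN(a)→b](S) ⋈[g=c] R) → 1
  π[e,c,g,b]((γ[g; MIN(a)→b](S) ⋈[g=c] R)) → 1
  ρ[d/e](π[e,c,g,b]((γ[g; MIN(a)→b](S) ⋈[g=c] R))) → 1

E1 and E2 produce the same multiset:
d | c | g | b
8 | 6 | 6 | 8

yes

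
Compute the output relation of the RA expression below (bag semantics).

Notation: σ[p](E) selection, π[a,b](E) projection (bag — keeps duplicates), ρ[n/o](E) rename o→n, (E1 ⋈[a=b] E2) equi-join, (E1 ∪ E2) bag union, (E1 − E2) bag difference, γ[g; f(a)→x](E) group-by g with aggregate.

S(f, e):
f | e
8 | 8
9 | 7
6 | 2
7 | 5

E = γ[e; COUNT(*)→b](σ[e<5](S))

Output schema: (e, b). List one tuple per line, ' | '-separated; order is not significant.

Stepwise |·|:
  S → 4
  σ[e<5](S) → 1
  γ[e; COUNT(*)→b](σ[e<5](S)) → 1

== RESULT ==
e | b
2 | 1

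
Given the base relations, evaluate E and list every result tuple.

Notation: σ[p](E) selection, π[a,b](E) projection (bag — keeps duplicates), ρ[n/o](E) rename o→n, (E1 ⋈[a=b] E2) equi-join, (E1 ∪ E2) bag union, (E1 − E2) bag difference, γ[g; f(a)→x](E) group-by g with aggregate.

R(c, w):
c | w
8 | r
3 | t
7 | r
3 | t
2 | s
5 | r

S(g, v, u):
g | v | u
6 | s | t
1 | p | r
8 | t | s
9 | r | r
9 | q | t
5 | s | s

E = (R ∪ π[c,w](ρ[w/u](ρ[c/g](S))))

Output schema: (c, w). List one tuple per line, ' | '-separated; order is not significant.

Subexpression sizes:
  R → 6
  S → 6
  ρ[c/g](S) → 6
  ρ[w/u](ρ[c/g](S)) → 6
  π[c,w](ρ[w/u](ρ[c/g](S))) → 6
  (R ∪ π[c,w](ρ[w/u](ρ[c/g](S)))) → 12

== RESULT ==
c | w
1 | r
2 | s
3 | t
3 | t
5 | r
5 | s
6 | t
7 | r
8 | r
8 | s
9 | r
9 | t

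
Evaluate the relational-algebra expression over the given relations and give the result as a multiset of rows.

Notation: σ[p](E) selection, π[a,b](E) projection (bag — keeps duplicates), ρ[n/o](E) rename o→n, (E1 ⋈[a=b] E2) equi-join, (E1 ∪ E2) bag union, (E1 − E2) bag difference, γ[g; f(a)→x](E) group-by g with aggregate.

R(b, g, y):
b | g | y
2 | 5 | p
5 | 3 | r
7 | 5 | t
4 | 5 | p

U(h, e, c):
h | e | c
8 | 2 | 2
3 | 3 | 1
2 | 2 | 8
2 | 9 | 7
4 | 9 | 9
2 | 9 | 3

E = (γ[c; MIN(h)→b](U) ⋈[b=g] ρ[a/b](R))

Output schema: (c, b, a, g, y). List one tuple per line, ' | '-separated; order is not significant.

Row counts bottom-up:
  U → 6
  γ[c; MIN(h)→b](U) → 6
  R → 4
  ρ[a/b](R) → 4
  (γ[c; MIN(h)→b](U) ⋈[b=g] ρ[a/b](R)) → 1

== RESULT ==
c | b | a | g | y
1 | 3 | 5 | 3 | r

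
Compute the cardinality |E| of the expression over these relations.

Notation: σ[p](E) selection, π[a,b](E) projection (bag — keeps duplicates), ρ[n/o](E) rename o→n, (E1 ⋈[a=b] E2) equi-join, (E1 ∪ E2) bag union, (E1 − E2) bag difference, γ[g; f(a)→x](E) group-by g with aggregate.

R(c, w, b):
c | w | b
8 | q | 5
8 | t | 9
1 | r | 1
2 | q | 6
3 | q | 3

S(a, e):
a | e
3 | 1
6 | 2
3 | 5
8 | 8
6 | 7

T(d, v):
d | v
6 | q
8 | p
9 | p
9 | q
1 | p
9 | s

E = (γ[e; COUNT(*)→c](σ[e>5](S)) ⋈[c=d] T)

Stepwise |·|:
  S → 5
  σ[e>5](S) → 2
  γ[e; COUNT(*)→c](σ[e>5](S)) → 2
  T → 6
  (γ[e; COUNT(*)→c](σ[e>5](S)) ⋈[c=d] T) → 2

|E| = 2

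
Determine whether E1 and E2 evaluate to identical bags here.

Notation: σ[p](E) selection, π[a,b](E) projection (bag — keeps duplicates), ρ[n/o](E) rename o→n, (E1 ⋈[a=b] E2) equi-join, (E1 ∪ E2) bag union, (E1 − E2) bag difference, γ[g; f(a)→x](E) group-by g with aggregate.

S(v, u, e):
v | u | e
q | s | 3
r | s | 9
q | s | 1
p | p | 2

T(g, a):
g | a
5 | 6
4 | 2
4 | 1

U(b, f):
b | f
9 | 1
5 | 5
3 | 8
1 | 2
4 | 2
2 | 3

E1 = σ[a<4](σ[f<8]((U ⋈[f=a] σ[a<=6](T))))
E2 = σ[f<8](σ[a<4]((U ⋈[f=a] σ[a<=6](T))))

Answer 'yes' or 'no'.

E1 subexpression sizes:
  U → 6
  T → 3
  σ[a<=6](T) → 3
  (U ⋈[f=a] σ[a<=6](T)) → 3
  σ[f<8]((U ⋈[f=a] σ[a<=6](T))) → 3
  σ[a<4](σ[f<8]((U ⋈[f=a] σ[a<=6](T)))) → 3
E2 subexpression sizes:
  U → 6
  T → 3
  σ[a<=6](T) → 3
  (U ⋈[f=a] σ[a<=6](T)) → 3
  σ[a<4]((U ⋈[f=a] σ[a<=6](T))) → 3
  σ[f<8](σ[a<4]((U ⋈[f=a] σ[a<=6](T)))) → 3

E1 and E2 produce the same multiset:
b | f | g | a
1 | 2 | 4 | 2
4 | 2 | 4 | 2
9 | 1 | 4 | 1

yes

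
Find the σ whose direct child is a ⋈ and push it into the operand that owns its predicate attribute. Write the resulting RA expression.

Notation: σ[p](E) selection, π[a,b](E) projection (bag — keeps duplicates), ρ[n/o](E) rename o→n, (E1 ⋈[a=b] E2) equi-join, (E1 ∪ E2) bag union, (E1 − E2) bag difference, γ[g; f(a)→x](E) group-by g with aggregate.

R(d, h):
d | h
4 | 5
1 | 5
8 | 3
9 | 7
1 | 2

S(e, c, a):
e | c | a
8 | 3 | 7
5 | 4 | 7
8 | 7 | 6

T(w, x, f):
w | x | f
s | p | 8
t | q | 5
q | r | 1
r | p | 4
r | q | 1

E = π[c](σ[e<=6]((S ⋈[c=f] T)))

σ filters on e, owned by the left side.
E' = π[c]((σ[e<=6](S) ⋈[c=f] T))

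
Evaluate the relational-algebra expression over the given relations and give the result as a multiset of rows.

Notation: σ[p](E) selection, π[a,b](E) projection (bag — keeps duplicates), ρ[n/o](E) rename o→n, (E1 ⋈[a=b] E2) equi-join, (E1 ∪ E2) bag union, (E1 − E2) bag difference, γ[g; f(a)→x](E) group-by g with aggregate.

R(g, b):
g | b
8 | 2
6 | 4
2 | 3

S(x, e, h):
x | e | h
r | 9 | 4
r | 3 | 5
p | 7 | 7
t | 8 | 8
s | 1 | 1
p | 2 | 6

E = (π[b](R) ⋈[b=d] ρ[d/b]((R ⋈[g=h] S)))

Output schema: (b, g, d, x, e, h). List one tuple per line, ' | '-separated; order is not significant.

Subexpression sizes:
  R → 3
  π[b](R) → 3
  R → 3
  S → 6
  (R ⋈[g=h] S) → 2
  ρ[d/b]((R ⋈[g=h] S)) → 2
  (π[b](R) ⋈[b=d] ρ[d/b]((R ⋈[g=h] S))) → 2

== RESULT ==
b | g | d | x | e | h
2 | 8 | 2 | t | 8 | 8
4 | 6 | 4 | p | 2 | 6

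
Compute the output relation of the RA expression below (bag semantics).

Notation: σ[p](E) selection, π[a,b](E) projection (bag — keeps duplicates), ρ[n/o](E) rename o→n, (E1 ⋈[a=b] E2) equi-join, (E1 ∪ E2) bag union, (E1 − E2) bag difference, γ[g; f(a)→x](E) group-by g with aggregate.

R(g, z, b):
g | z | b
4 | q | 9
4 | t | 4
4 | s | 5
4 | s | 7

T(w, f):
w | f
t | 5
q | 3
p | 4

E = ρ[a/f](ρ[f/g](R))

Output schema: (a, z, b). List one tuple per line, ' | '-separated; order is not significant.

Subexpression sizes:
  R → 4
  ρ[f/g](R) → 4
  ρ[a/f](ρ[f/g](R)) → 4

== RESULT ==
a | z | b
4 | q | 9
4 | s | 5
4 | s | 7
4 | t | 4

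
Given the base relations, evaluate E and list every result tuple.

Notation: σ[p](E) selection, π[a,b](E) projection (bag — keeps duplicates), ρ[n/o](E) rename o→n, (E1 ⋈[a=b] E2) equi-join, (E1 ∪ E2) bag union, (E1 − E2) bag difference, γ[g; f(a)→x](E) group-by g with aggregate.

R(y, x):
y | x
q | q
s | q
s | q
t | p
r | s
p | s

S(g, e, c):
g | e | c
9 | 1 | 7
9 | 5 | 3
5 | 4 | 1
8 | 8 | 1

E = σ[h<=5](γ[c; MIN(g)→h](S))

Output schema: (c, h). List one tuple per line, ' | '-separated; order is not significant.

Subexpression sizes:
  S → 4
  γ[c; MIN(g)→h](S) → 3
  σ[h<=5](γ[c; MIN(g)→h](S)) → 1

== RESULT ==
c | h
1 | 5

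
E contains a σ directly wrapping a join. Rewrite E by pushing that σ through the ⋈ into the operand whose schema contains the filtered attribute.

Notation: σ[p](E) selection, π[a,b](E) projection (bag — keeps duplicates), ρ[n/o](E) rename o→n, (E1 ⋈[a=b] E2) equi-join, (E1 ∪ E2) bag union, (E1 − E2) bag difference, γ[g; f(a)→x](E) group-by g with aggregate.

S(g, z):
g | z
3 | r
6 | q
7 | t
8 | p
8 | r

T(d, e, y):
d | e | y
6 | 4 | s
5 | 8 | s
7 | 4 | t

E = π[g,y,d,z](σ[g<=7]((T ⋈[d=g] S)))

σ filters on g, owned by the right side.
E' = π[g,y,d,z]((T ⋈[d=g] σ[g<=7](S)))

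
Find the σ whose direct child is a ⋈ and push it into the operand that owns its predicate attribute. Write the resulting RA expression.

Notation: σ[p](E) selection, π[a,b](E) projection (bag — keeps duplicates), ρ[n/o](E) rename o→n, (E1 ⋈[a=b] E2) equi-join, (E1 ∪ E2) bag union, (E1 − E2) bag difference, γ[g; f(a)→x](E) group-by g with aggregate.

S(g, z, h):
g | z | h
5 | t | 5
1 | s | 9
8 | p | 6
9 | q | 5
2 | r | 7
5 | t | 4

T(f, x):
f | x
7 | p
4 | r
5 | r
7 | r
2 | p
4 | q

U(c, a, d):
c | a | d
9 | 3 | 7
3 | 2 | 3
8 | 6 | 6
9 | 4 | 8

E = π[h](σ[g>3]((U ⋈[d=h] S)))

σ filters on g, owned by the right side.
E' = π[h]((U ⋈[d=h] σ[g>3](S)))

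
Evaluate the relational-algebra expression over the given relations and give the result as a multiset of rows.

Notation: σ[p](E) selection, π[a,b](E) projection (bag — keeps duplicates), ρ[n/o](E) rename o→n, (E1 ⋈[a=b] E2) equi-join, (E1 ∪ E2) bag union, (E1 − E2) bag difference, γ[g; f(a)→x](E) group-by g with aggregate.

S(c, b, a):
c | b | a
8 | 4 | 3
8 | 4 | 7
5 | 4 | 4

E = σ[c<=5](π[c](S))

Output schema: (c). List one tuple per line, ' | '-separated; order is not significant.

Subexpression sizes:
  S → 3
  π[c](S) → 3
  σ[c<=5](π[c](S)) → 1

== RESULT ==
c
5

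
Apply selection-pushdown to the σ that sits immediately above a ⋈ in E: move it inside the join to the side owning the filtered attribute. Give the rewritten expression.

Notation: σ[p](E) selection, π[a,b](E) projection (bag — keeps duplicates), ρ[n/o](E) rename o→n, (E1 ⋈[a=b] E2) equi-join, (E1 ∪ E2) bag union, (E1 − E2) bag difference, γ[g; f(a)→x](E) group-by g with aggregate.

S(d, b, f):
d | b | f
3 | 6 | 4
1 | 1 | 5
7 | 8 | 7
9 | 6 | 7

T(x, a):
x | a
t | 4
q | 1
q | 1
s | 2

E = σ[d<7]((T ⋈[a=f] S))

σ filters on d, owned by the right side.
E' = (T ⋈[a=f] σ[d<7](S))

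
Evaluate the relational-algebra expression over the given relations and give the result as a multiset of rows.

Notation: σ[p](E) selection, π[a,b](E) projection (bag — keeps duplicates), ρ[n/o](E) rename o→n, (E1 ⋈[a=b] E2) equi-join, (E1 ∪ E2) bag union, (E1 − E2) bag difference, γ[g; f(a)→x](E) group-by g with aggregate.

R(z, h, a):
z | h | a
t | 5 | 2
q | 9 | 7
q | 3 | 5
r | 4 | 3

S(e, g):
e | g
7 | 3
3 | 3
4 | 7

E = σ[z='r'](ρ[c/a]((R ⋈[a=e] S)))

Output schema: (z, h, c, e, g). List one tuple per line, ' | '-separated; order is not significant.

Per-node cardinality:
  R → 4
  S → 3
  (R ⋈[a=e] S) → 2
  ρ[c/a]((R ⋈[a=e] S)) → 2
  σ[z='r'](ρ[c/a]((R ⋈[a=e] S))) → 1

== RESULT ==
z | h | c | e | g
r | 4 | 3 | 3 | 3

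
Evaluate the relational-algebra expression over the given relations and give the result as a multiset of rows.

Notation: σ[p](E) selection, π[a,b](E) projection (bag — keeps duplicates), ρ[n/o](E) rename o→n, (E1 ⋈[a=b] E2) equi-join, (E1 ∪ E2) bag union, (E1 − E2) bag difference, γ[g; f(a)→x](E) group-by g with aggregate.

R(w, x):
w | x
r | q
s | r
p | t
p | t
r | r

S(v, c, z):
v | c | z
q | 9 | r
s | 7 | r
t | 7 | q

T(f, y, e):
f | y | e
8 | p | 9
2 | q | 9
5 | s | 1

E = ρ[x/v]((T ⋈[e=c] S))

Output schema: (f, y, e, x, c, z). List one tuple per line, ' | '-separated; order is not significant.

Subexpression sizes:
  T → 3
  S → 3
  (T ⋈[e=c] S) → 2
  ρ[x/v]((T ⋈[e=c] S)) → 2

== RESULT ==
f | y | e | x | c | z
2 | q | 9 | q | 9 | r
8 | p | 9 | q | 9 | r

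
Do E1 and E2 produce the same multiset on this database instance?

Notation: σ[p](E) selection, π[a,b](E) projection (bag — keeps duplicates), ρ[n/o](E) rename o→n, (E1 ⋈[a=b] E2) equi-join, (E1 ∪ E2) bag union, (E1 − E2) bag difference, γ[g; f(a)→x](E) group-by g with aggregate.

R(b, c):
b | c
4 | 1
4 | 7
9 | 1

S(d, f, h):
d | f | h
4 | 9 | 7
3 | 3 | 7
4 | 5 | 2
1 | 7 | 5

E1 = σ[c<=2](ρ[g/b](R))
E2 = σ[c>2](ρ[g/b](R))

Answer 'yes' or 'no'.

E1 per-node cardinality:
  R → 3
  ρ[g/b](R) → 3
  σ[c<=2](ρ[g/b](R)) → 2
E2 per-node cardinality:
  R → 3
  ρ[g/b](R) → 3
  σ[c>2](ρ[g/b](R)) → 1

E1 result:
g | c
4 | 1
9 | 1
E2 result:
g | c
4 | 7
Witness: (9, 1) appears 1× in E1 but 0× in E2.

no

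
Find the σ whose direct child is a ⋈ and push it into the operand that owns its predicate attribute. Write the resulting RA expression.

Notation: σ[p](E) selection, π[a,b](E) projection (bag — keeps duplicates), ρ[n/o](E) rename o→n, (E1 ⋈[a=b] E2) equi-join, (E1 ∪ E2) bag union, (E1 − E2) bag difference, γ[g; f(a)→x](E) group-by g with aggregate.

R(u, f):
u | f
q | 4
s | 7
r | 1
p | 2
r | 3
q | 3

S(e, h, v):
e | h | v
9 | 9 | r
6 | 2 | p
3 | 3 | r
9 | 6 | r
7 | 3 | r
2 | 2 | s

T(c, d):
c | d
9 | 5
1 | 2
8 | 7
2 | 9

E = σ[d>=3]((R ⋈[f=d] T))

σ filters on d, owned by the right side.
E' = (R ⋈[f=d] σ[d>=3](T))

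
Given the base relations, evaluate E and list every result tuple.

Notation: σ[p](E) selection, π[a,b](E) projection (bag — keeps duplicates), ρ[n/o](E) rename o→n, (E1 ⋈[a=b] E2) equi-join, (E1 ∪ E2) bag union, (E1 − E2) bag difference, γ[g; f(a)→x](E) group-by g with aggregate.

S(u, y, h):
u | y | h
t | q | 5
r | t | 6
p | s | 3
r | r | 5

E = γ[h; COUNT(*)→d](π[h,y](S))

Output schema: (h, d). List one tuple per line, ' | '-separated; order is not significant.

Row counts bottom-up:
  S → 4
  π[h,y](S) → 4
  γ[h; COUNT(*)→d](π[h,y](S)) → 3

== RESULT ==
h | d
3 | 1
5 | 2
6 | 1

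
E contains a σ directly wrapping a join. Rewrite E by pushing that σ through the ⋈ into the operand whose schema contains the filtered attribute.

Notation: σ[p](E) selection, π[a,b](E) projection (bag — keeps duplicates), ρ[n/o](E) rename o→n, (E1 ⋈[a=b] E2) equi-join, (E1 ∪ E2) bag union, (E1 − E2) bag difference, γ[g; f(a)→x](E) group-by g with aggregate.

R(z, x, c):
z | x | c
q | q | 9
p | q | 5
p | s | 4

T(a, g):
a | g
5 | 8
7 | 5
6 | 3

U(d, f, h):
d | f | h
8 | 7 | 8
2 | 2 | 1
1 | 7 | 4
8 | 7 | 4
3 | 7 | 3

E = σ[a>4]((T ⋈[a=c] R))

σ filters on a, owned by the left side.
E' = (σ[a>4](T) ⋈[a=c] R)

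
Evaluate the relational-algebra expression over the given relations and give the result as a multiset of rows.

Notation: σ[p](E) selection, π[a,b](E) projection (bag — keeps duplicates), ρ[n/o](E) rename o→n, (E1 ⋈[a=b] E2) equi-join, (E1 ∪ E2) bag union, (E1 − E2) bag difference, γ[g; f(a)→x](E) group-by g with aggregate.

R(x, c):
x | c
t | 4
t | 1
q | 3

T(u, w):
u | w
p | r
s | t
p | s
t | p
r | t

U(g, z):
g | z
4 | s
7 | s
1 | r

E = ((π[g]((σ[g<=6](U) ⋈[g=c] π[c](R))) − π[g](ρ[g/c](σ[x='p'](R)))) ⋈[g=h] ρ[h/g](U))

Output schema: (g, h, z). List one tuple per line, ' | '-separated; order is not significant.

Stepwise |·|:
  U → 3
  σ[g<=6](U) → 2
  R → 3
  π[c](R) → 3
  (σ[g<=6](U) ⋈[g=c] π[c](R)) → 2
  π[g]((σ[g<=6](U) ⋈[g=c] π[c](R))) → 2
  R → 3
  σ[x='p'](R) → 0
  ρ[g/c](σ[x='p'](R)) → 0
  π[g](ρ[g/c](σ[x='p'](R))) → 0
  (π[g]((σ[g<=6](U) ⋈[g=c] π[c](R))) − π[g](ρ[g/c](σ[x='p'](R)))) → 2
  U → 3
  ρ[h/g](U) → 3
  ((π[g]((σ[g<=6](U) ⋈[g=c] π[c](R))) − π[g](ρ[g/c](σ[x='p'](R)))) ⋈[g=h] ρ[h/g](U)) → 2

== RESULT ==
g | h | z
1 | 1 | r
4 | 4 | s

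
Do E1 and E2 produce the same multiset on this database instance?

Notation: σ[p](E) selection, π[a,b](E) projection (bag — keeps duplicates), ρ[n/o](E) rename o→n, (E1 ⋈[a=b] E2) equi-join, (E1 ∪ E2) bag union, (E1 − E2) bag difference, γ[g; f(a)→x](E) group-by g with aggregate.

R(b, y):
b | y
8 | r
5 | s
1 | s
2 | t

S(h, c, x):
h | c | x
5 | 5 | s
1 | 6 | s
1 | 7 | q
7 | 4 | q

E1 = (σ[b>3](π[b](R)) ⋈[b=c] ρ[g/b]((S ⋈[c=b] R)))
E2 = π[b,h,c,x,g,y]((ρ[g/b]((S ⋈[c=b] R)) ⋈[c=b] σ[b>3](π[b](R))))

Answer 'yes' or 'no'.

E1 per-node cardinality:
  R → 4
  π[b](R) → 4
  σ[b>3](π[b](R)) → 2
  S → 4
  R → 4
  (S ⋈[c=b] R) → 1
  ρ[g/b]((S ⋈[c=b] R)) → 1
  (σ[b>3](π[b](R)) ⋈[b=c] ρ[g/b]((S ⋈[c=b] R))) → 1
E2 per-node cardinality:
  S → 4
  R → 4
  (S ⋈[c=b] R) → 1
  ρ[g/b]((S ⋈[c=b] R)) → 1
  R → 4
  π[b](R) → 4
  σ[b>3](π[b](R)) → 2
  (ρ[g/b]((S ⋈[c=b] R)) ⋈[c=b] σ[b>3](π[b](R))) → 1
  π[b,h,c,x,g,y]((ρ[g/b]((S ⋈[c=b] R)) ⋈[c=b] σ[b>3](π[b](R)))) → 1

E1 and E2 produce the same multiset:
b | h | c | x | g | y
5 | 5 | 5 | s | 5 | s

yes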